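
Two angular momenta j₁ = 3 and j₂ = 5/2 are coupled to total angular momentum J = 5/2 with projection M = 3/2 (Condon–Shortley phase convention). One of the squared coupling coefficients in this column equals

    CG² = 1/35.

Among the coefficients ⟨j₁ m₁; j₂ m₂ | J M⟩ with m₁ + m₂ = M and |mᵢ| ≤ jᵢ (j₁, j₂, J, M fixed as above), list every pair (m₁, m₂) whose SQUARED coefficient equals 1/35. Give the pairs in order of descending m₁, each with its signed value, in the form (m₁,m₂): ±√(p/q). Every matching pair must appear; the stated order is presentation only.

Admissible pairs with m₁+m₂ = M = 3/2: (-1,5/2), (0,3/2), (1,1/2), (2,-1/2), (3,-3/2)
  (m₁,m₂)=(3,-3/2): CG² = 8/21, CG = +√(8/21)
  (m₁,m₂)=(2,-1/2): CG² = 1/14, CG = −√(1/14)
  (m₁,m₂)=(1,1/2): CG² = 1/35, CG = −√(1/35)   ← matches the target
  (m₁,m₂)=(0,3/2): CG² = 7/30, CG = +√(7/30)
  (m₁,m₂)=(-1,5/2): CG² = 2/7, CG = −√(2/7)
Pairs with CG² = 1/35: (1,1/2): −√(1/35)

(1,1/2): −√(1/35)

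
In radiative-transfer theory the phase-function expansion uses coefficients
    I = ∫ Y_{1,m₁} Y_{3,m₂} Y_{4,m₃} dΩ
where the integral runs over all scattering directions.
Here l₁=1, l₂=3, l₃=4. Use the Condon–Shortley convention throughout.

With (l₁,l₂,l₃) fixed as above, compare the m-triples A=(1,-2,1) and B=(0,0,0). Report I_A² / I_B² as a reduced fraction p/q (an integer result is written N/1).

3/16

Shared (l₁,l₂,l₃)=(1,3,4): N and (l;000)² cancel in I_A²/I_B².
A: Δ = 0!·2!·6!/9! = 1/252; Racah Σ t=0..0: t=0:+1/240 = 1/240; ⇒ 3j(1 3 4; 1 -2 1)² = 1/84, sgn -1
B: Δ = 0!·2!·6!/9! = 1/252; Racah Σ t=0..0: t=0:+1/36 = 1/36; ⇒ 3j(1 3 4; 0 0 0)² = 4/63, sgn +1
I_A²/I_B² = (1/84)/(4/63) = 3/16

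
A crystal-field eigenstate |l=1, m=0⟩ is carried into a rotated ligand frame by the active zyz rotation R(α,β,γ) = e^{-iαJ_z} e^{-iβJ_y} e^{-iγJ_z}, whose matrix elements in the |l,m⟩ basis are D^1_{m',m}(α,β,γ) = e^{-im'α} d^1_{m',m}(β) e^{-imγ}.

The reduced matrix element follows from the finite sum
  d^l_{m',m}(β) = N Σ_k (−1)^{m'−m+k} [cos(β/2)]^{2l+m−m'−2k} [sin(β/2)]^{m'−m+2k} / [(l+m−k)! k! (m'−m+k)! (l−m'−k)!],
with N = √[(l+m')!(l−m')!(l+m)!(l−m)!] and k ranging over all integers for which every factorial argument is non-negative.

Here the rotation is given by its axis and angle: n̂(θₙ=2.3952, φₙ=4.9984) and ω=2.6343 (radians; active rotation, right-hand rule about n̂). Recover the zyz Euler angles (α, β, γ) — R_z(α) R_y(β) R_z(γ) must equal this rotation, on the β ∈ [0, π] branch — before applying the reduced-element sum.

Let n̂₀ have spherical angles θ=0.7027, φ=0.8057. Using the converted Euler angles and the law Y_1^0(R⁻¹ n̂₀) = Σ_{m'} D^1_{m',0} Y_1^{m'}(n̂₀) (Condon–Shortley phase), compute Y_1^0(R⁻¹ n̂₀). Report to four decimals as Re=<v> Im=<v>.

Axis–angle → zyz. n̂ = (sinθₙcosφₙ, sinθₙsinφₙ, cosθₙ) = (+0.191563, -0.651412, -0.734143), ω = 2.6343.
R = I cosω + sinω [n̂]ₓ + (1−cosω) n̂n̂ᵀ gives
  R = [-0.805292, +0.122798, -0.580023; -0.590514, -0.078828, +0.803169; +0.052906, +0.989296, +0.135993]
β = atan2(√(R₁₃²+R₂₃²), R₃₃) = 1.434380; α = atan2(R₂₃, R₁₃) mod 2π = 2.196246; γ = atan2(R₃₂, −R₃₁) mod 2π = 1.624224
Need the full column D^1_{m',0} for m'=−1..1 at α=2.1962, β=1.4344, γ=1.6242.
cos(β/2)=0.753655, sin(β/2)=0.657270
d^1_{-1,0}: single k=1 term ⇒ +0.700538;  D = -0.410138+0.567926i
d^1_{0,0}: k∈[0..1] ⇒ +0.567997 -0.432003 = +0.135993;  D = +0.135993+0.000000i
d^1_{1,0}: single k=0 term ⇒ -0.700538;  D = +0.410138+0.567926i
Y_1^{m'}(θ=0.7027,φ=0.8057) and Σ D·Y over m':
  (-0.4101+0.5679i)·(+0.1546-0.1611i)  (+0.1360+0.0000i)·(+0.3729+0.0000i)  (+0.4101+0.5679i)·(-0.1546-0.1611i)
Y_1^0(R⁻¹ n̂) = +0.106790+0.000000i

Re=0.1068 Im=0.0000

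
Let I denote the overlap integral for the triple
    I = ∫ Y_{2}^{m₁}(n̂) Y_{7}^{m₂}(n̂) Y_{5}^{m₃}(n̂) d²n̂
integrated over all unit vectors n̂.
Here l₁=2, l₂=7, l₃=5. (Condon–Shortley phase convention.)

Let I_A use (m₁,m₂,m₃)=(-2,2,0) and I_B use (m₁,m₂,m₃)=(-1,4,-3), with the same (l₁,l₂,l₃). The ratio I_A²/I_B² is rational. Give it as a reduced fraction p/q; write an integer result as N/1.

14/55

l's match ⇒ only the (l;m) 3-j factors differ between A and B.
A: triangle coeff Δ(2,7,5) = 1/15015; Σ_t [4,4]: t=4:+1/345600 = 1/345600; (3j)²=6/715 [(2 7 5; -2 2 0)], sign=-1
B: triangle coeff Δ(2,7,5) = 1/15015; Σ_t [3,3]: t=3:−1/483840 = -1/483840; (3j)²=3/91 [(2 7 5; -1 4 -3)], sign=-1
I_A²/I_B² = (6/715)/(3/91) = 14/55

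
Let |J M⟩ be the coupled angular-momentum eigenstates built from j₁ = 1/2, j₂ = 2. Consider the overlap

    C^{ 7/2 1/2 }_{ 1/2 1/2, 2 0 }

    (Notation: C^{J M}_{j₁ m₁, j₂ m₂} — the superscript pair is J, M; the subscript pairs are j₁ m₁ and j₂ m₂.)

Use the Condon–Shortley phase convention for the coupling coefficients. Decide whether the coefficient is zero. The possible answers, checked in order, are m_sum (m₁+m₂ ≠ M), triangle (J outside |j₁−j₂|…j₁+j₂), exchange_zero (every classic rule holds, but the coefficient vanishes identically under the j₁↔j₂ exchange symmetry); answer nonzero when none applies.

triangle

m-sum: m₁+m₂ = 1/2+0 = 1/2, M = 1/2  ✓
triangle: need |j₁−j₂| ≤ J ≤ j₁+j₂, i.e. J ∈ [3/2, 5/2]; J = 7/2 is outside ✗ ⇒ coefficient is 0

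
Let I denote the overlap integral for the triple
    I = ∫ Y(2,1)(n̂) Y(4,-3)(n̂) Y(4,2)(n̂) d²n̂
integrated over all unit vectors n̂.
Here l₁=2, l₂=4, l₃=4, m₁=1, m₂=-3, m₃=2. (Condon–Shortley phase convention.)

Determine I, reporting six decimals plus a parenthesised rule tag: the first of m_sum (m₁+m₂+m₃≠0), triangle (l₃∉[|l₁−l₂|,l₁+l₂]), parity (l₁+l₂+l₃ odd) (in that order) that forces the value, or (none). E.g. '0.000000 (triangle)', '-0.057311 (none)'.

Rules hold: Σm=0, L=10 even, 2≤4≤6.
N = 5·9·9 = 405
Δ = 2!·2!·6!/11! = 1/13860
Racah Σ t=0..2: t=0:+1/192 t=1:−1/36 t=2:+1/192 = -5/288
⇒ 3j(2 4 4; 0 0 0)² = 20/693, sgn -1
Racah Σ t=0..1: t=0:+1/240 t=1:−1/1440 = 1/288
⇒ 3j(2 4 4; 1 -3 2)² = 5/132, sgn +1
4πI² = N·(3j₀)²·(3jₘ)² = 375/847
I = -1·√(0.442739/4π) = -0.18770204
No selection rule forces the value: the integral is nonzero (none).

-0.187702 (none)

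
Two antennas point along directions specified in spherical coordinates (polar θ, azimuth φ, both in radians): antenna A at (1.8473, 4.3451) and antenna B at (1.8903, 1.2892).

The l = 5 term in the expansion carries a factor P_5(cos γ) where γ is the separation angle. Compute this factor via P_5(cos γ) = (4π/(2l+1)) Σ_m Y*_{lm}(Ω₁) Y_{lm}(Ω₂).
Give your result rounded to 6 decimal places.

0.358421

Term-by-term m-sum for l=5 (normalisation 4π/11 = 1.142397):
  [-5]  conj(Y_{5,-5})(Ω₁) = -0.36902 + 0.10040j ; Y_{5,-5}(Ω₂) = 0.35325 - 0.05803j ; Δ = -0.12453 + 0.05688j
  [-4]  conj(Y_{5,-4})(Ω₁) = -0.03482 + 0.34141j ; Y_{5,-4}(Ω₂) = -0.16102 - 0.33815j ; Δ = 0.12105 - 0.04320j
  [-3]  conj(Y_{5,-3})(Ω₁) = -0.09047 - 0.04583j ; Y_{5,-3}(Ω₂) = 0.02482 - 0.02203j ; Δ = -0.00325 + 0.00086j
  [-2]  conj(Y_{5,-2})(Ω₁) = -0.24672 + 0.22283j ; Y_{5,-2}(Ω₂) = -0.28563 - 0.18035j ; Δ = 0.11066 - 0.01915j
  [-1]  conj(Y_{5,-1})(Ω₁) = -0.00811 - 0.02107j ; Y_{5,-1}(Ω₂) = -0.01494 + 0.05164j ; Δ = 0.00121 - 0.00010j
  [+0]  conj(Y_{5,0})(Ω₁) = -0.32352 + 0.00000j ; Y_{5,0}(Ω₂) = -0.31985 + 0.00000j ; Δ = 0.10348 + 0.00000j
  [+1]  conj(Y_{5,1})(Ω₁) = 0.00811 - 0.02107j ; Y_{5,1}(Ω₂) = 0.01494 + 0.05164j ; Δ = 0.00121 + 0.00010j
  [+2]  conj(Y_{5,2})(Ω₁) = -0.24672 - 0.22283j ; Y_{5,2}(Ω₂) = -0.28563 + 0.18035j ; Δ = 0.11066 + 0.01915j
  [+3]  conj(Y_{5,3})(Ω₁) = 0.09047 - 0.04583j ; Y_{5,3}(Ω₂) = -0.02482 - 0.02203j ; Δ = -0.00325 - 0.00086j
  [+4]  conj(Y_{5,4})(Ω₁) = -0.03482 - 0.34141j ; Y_{5,4}(Ω₂) = -0.16102 + 0.33815j ; Δ = 0.12105 + 0.04320j
  [+5]  conj(Y_{5,5})(Ω₁) = 0.36902 + 0.10040j ; Y_{5,5}(Ω₂) = -0.35325 - 0.05803j ; Δ = -0.12453 - 0.05688j
Total Σ_m = 0.31374 + 0.00000j. Multiply by 1.142397: 0.35842 + 0.00000j. P_5(cos γ) = 0.358421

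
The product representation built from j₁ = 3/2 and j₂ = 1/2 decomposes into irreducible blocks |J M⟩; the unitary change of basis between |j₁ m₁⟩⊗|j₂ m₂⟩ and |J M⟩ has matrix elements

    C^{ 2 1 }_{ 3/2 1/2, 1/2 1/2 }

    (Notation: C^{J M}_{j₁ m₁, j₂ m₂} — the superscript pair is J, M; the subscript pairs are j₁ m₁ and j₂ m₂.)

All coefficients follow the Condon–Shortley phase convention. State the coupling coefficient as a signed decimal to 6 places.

j₁+j₂−J=0  J+j₁−j₂=3  J−j₁+j₂=1  j₁+j₂+J+1=5
(j₁±m₁, j₂±m₂, J±M) = (2,1,1,0,3,1)
P² = 3
sum k=0..0:
  [0] +1/2 = 1/2
S = 1/2
C² = P²·S² = 3/4 ; C = +0.866025

+0.866025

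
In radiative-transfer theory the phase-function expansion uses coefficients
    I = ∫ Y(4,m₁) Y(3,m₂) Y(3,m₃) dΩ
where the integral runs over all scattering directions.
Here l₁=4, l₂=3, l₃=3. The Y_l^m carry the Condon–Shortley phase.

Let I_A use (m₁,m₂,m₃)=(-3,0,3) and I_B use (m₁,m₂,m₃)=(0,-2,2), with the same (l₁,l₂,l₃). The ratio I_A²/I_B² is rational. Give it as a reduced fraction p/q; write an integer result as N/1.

9/7

Shared (l₁,l₂,l₃)=(4,3,3): N and (l;000)² cancel in I_A²/I_B².
A: Δ = 4!·4!·2!/11! = 1/34650; Racah Σ t=3..3: t=3:−1/288 = -1/288; ⇒ 3j(4 3 3; -3 0 3)² = 1/22, sgn -1
B: Δ = 4!·4!·2!/11! = 1/34650; Racah Σ t=0..1: t=0:+1/576 t=1:−1/72 = -7/576; ⇒ 3j(4 3 3; 0 -2 2)² = 7/198, sgn +1
I_A²/I_B² = (1/22)/(7/198) = 9/7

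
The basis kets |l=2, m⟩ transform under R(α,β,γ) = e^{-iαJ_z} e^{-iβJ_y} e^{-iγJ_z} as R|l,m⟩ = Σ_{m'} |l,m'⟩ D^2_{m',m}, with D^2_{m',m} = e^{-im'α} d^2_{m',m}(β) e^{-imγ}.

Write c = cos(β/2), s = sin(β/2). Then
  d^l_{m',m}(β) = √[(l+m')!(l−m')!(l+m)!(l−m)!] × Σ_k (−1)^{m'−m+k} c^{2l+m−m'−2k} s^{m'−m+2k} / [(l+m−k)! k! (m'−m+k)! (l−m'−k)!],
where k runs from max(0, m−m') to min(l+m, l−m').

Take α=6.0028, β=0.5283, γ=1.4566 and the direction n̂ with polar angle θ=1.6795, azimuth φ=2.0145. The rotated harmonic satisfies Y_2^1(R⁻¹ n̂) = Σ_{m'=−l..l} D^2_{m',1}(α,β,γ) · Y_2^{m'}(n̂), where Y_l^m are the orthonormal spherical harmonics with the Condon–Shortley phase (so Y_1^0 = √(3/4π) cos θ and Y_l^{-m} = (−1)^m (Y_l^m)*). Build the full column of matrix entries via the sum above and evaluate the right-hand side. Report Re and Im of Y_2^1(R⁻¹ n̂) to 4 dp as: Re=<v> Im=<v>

Re=0.2240 Im=0.1958

Need the full column D^2_{m',1} for m'=−2..2 at α=6.0028, β=0.5283, γ=1.4566.
cos(β/2)=0.965315, sin(β/2)=0.261089
d^2_{-2,1}: single k=3 term ⇒ +0.034361;  D = -0.014840-0.030991i
d^2_{-1,1}: k∈[2..3] ⇒ +0.190562 -0.004647 = +0.185915;  D = -0.030755-0.183354i
d^2_{0,1}: k∈[1..2] ⇒ +0.575269 -0.042083 = +0.533186;  D = +0.060756-0.529713i
d^2_{1,1}: k∈[0..1] ⇒ +0.868312 -0.190562 = +0.677750;  D = +0.260542-0.625670i
d^2_{2,1}: single k=0 term ⇒ -0.469705;  D = -0.293505+0.366712i
Y_2^{m'}(θ=1.6795,φ=2.0145) and Σ D·Y over m':
  (-0.0148-0.0310i)·(-0.2410+0.2960i)  (-0.0308-0.1834i)·(+0.0358+0.0753i)  (+0.0608-0.5297i)·(-0.3043+0.0000i)  (+0.2605-0.6257i)·(-0.0358+0.0753i)  (-0.2935+0.3667i)·(-0.2410-0.2960i)
Y_2^1(R⁻¹ n̂) = +0.224019+0.195847i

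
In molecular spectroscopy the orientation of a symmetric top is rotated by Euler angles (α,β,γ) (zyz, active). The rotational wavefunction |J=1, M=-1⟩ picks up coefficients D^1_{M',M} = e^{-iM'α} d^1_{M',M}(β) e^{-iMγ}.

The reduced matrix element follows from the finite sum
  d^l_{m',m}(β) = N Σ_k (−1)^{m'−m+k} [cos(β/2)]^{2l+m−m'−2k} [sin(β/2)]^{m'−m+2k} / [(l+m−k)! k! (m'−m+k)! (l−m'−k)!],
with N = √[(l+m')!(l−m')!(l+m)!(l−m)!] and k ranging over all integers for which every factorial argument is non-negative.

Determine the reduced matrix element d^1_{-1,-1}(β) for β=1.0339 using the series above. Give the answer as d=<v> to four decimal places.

d^1_{-1,-1}(β=1.0339) via the finite sum:
Half-angle: c=0.869331, s=0.494231. N=√(1·2·1·2)=2.000000
The bounds max(0,m−m')=0 and min(l+m,l−m')=0 give 1 term
  k=0: (−1)^0·2.0000/(2)·0.8693^2·0.4942^0 = +0.755736
d^1_{-1,-1}(1.0339) = +0.755736

d=0.7557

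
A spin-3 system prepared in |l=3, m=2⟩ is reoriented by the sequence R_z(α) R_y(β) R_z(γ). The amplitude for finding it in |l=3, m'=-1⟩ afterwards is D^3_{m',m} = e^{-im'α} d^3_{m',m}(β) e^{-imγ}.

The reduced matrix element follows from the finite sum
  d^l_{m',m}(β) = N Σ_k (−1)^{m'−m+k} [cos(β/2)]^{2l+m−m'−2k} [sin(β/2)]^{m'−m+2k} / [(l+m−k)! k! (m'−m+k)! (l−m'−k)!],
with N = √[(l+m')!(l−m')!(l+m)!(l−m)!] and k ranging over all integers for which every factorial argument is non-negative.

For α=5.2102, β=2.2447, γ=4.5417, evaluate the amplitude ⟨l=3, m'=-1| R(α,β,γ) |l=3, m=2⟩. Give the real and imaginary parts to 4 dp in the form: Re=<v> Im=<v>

Re=0.3255 Im=-0.2923

D^3_{-1,2}(5.2102,2.2447,4.5417) = e^{-i·-1·5.2102}·d^3_{-1,2}(2.2447)·e^{-i·2·4.5417}. Compute d first:
With c≡cos(β/2)=0.433566 and s≡sin(β/2)=0.901122, N=[2·24·120·1]^{1/2}=75.894664
k: max(0,(2)−(-1))=3 … min(3+(2),3−(-1))=4
  k=3: (−1)^0·75.8947/(12)·0.4336^3·0.9011^3 = +0.377178
  k=4: (−1)^1·75.8947/(24)·0.4336^1·0.9011^5 = -0.814653
d^3_{-1,2}(2.2447) = +0.377178 -0.814653 = -0.437475
Phases: e^{-i·(-1)·5.2102}=+0.477503-0.878630i, e^{-i·(2)·4.5417}=-0.942294-0.334786i ⇒ D=+0.325526-0.292263i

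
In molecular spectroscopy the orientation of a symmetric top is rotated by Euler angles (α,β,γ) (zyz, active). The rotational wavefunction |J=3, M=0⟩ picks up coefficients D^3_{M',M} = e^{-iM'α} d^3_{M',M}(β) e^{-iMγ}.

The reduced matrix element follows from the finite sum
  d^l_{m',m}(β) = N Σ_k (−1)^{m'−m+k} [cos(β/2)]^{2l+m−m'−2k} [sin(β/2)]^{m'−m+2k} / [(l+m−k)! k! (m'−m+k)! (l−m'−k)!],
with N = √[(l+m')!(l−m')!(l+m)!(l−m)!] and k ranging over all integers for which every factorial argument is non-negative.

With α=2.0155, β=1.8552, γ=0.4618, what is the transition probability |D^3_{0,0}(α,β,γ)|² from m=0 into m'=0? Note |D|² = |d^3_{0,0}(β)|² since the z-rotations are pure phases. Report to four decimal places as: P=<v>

First d^3_{0,0}(β=1.8552), then the phase factors e^{-i(0)α} and e^{-i(0)γ}:
With c≡cos(β/2)=0.599756 and s≡sin(β/2)=0.800183, N=[6·6·6·6]^{1/2}=36.000000
The bounds max(0,m−m')=0 and min(l+m,l−m')=3 give 4 terms
  k=0: (−1)^0·36.0000/(36)·0.5998^6·0.8002^0 = +0.046542
  k=1: (−1)^1·36.0000/(4)·0.5998^4·0.8002^2 = -0.745624
  k=2: (−1)^2·36.0000/(4)·0.5998^2·0.8002^4 = +1.327238
  k=3: (−1)^3·36.0000/(36)·0.5998^0·0.8002^6 = -0.262504
d^3_{0,0}(1.8552) = +0.046542 -0.745624 +1.327238 -0.262504 = +0.365653
|D^3_{0,0}|² = |d^3_{0,0}(β)|² = (+0.365653)² = 0.133702 (the z-rotation phases have unit modulus)

P=0.1337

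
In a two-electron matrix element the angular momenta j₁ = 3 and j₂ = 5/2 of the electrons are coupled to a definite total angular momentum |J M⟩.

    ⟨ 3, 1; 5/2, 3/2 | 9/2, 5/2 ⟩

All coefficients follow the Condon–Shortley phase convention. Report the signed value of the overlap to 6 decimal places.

−√(10/99) ≈ -0.317821

j₁+j₂−J=1  J+j₁−j₂=5  J−j₁+j₂=4  j₁+j₂+J+1=11
(j₁±m₁, j₂±m₂, J±M) = (4,2,4,1,7,2)
P² = 92160/11
sum k=0..1:
  [0] +1/288 = 1/288
  [1] −1/144 = -1/144
S = -1/288
C² = P²·S² = 10/99 ; C = -0.317821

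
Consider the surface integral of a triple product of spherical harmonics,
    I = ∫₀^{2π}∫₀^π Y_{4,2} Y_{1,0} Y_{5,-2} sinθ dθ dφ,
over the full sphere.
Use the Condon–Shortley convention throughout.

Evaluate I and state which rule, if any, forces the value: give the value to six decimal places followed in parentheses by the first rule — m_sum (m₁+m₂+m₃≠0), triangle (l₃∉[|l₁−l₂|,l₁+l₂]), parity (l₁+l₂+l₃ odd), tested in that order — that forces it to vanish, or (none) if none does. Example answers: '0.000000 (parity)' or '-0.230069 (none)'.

m-sum 0 ✓  L=10 even ✓  3≤5≤5 ✓
Π(2lᵢ+1) = 9×3×11 = 297
triangle coeff Δ(4,1,5) = 1/495
Σ_t [0,0]: t=0:+1/576 = 1/576
(3j)²=5/99 [(4 1 5; 0 0 0)], sign=-1
Σ_t [0,0]: t=0:+1/1440 = 1/1440
(3j)²=7/165 [(4 1 5; 2 0 -2)], sign=-1
⇒ 4πI² = 7/11
I = (+1)√(7/11/(4π)) = 0.22503380
No selection rule forces the value: the integral is nonzero (none).

0.225034 (none)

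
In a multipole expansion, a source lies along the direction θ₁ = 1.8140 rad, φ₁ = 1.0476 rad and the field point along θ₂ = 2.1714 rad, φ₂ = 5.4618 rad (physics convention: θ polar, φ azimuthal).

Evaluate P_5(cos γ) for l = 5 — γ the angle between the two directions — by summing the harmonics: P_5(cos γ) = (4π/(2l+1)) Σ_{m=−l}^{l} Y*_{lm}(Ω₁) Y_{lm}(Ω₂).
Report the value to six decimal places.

Expand P_5 via completeness: Σ_{m} conj(Y_{5,m}) at Ω₁ times Y_{5,m} at Ω₂ —
  term(m=-5) = -0.07068 + 0.00566j   from Y*(Ω₁)=0.20057 - 0.34578j, Y(Ω₂)=-0.10095 - 0.14585j
  term(m=-4) = 0.04448 + 0.11200j   from Y*(Ω₁)=0.15638 + 0.27187j, Y(Ω₂)=0.38027 + 0.05512j
  term(m=-3) = -0.04294 + 0.03446j   from Y*(Ω₁)=0.15121 + 0.00018j, Y(Ω₂)=-0.28371 + 0.22822j
  term(m=-2) = -0.00717 - 0.00487j   from Y*(Ω₁)=-0.15901 + 0.27490j, Y(Ω₂)=-0.00196 + 0.02721j
  term(m=-1) = 0.00830 - 0.02700j   from Y*(Ω₁)=0.04019 + 0.06967j, Y(Ω₂)=-0.23926 - 0.25713j
  term(m=+0) = -0.01932 + 0.00000j   from Y*(Ω₁)=-0.31409 + 0.00000j, Y(Ω₂)=0.06150 + 0.00000j
  term(m=+1) = 0.00830 + 0.02700j   from Y*(Ω₁)=-0.04019 + 0.06967j, Y(Ω₂)=0.23926 - 0.25713j
  term(m=+2) = -0.00717 + 0.00487j   from Y*(Ω₁)=-0.15901 - 0.27490j, Y(Ω₂)=-0.00196 - 0.02721j
  term(m=+3) = -0.04294 - 0.03446j   from Y*(Ω₁)=-0.15121 + 0.00018j, Y(Ω₂)=0.28371 + 0.22822j
  term(m=+4) = 0.04448 - 0.11200j   from Y*(Ω₁)=0.15638 - 0.27187j, Y(Ω₂)=0.38027 - 0.05512j
  term(m=+5) = -0.07068 - 0.00566j   from Y*(Ω₁)=-0.20057 - 0.34578j, Y(Ω₂)=0.10095 - 0.14585j
Σ over m = -0.15533 - 0.00000j; ×(4π/11) → -0.17745 - 0.00000j. Real part: -0.177451

-0.177451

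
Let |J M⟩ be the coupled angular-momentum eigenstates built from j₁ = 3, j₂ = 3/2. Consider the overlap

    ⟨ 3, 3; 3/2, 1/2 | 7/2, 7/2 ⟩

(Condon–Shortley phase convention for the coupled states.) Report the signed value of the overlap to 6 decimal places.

√[8·1!5!2!/9! · 6!0!2!1!7!0!] = √(38400)
  +(−1)^0/∏(0,1,0,2,5,0)! = 1/240  (running 1/240)
⟨..|..⟩ = √(38400)·(1/240) = +0.816497

+√(2/3) = +0.816497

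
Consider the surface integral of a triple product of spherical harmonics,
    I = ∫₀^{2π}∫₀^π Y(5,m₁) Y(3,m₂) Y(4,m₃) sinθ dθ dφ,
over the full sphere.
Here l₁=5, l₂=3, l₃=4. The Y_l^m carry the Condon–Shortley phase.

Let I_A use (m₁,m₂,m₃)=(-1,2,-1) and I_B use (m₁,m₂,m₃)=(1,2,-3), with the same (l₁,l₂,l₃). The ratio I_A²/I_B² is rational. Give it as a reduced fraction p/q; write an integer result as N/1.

625/847

l's match ⇒ only the (l;m) 3-j factors differ between A and B.
A: triangle coeff Δ(5,3,4) = 1/180180; Σ_t [3,4]: t=3:−1/432 t=4:+1/1152 = -5/3456; (3j)²=625/36036 [(5 3 4; -1 2 -1)], sign=+1
B: triangle coeff Δ(5,3,4) = 1/180180; Σ_t [3,4]: t=3:−1/1440 t=4:+1/17280 = -11/17280; (3j)²=11/468 [(5 3 4; 1 2 -3)], sign=+1
I_A²/I_B² = (625/36036)/(11/468) = 625/847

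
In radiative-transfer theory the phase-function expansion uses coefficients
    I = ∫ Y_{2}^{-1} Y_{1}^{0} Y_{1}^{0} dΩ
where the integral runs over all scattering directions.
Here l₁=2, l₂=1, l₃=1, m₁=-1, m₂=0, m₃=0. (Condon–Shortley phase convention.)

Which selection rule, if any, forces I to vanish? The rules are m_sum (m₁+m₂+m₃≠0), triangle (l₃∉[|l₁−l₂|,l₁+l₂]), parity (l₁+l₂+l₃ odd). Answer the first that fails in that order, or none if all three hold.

m₁+m₂+m₃ = -1 + 0 + 0 = -1  ✗
triangle: |2−1|=1 ≤ l₃=1 ≤ 2+1=3
parity: l₁+l₂+l₃ = 4 is even

m_sum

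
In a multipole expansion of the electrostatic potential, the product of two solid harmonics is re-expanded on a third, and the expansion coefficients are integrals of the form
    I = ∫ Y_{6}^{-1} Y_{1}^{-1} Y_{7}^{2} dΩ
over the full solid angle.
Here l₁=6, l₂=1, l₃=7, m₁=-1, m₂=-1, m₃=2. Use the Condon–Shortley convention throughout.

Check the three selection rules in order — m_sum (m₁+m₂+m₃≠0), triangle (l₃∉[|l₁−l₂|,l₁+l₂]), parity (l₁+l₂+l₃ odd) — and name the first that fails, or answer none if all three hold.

m₁+m₂+m₃ = -1 − 1 + 2 = 0  ✓
triangle: |6−1|=5 ≤ l₃=7 ≤ 6+1=7  ✓
parity: l₁+l₂+l₃ = 14 is even  ✓

none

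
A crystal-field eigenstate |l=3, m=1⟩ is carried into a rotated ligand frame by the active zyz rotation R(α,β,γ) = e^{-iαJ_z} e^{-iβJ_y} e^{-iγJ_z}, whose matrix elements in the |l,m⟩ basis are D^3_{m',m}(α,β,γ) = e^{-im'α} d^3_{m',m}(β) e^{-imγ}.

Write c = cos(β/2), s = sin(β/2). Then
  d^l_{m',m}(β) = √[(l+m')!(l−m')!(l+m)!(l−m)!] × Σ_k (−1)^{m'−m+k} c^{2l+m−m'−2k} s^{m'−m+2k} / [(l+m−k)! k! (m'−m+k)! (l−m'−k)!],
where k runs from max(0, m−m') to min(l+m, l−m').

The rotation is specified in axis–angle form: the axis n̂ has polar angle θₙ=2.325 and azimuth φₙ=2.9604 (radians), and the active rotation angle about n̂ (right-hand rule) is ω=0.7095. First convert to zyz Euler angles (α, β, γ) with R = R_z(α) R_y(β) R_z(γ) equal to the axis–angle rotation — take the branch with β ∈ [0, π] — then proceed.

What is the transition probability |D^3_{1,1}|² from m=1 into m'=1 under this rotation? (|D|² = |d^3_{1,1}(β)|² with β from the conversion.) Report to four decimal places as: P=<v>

P=0.1550

Axis–angle → zyz. n̂ = (sinθₙcosφₙ, sinθₙsinφₙ, cosθₙ) = (-0.716886, +0.131335, -0.684709), ω = 0.7095.
R = I cosω + sinω [n̂]ₓ + (1−cosω) n̂n̂ᵀ gives
  R = [+0.882704, +0.423336, +0.204009; -0.468777, +0.762850, +0.445318; +0.032891, -0.488719, +0.871821]
β = atan2(√(R₁₃²+R₂₃²), R₃₃) = 0.511888; α = atan2(R₂₃, R₁₃) mod 2π = 1.141211; γ = atan2(R₃₂, −R₃₁) mod 2π = 4.645189
Split into d^3_{1,1}(β=0.5119) × two z-phases.
c=cos(0.511888/2)=0.967425, s=sin(0.511888/2)=0.253159; N=√[24·2·24·2]=48.000000
k: max(0,(1)−(1))=0 … min(3+(1),3−(1))=2
  k=0: (−1)^0·48.0000/(48)·0.9674^6·0.2532^0 = +0.819791
  k=1: (−1)^1·48.0000/(6)·0.9674^4·0.2532^2 = -0.449102
  k=2: (−1)^2·48.0000/(8)·0.9674^2·0.2532^4 = +0.023065
d^3_{1,1}(0.5119) = +0.819791 -0.449102 +0.023065 = +0.393754
|D^3_{1,1}|² = |d^3_{1,1}(β)|² = (+0.393754)² = 0.155042 (the z-rotation phases have unit modulus)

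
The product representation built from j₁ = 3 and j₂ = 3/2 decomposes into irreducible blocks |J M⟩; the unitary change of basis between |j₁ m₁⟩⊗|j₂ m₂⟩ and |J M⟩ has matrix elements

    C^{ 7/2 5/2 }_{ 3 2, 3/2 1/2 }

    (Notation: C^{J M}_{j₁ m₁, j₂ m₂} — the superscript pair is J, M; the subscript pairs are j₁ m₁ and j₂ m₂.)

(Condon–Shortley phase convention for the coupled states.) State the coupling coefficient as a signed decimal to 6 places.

+√(1/7) = +0.377964

triangle: 1!×5!×2!/9! = 240/362880
(j±m)!: 5!×1!×2!×1!×6!×1! = 172800
prefactor² = (2J+1)×Δ×N² = 6400/7
  k=0: +1/(0!×1!×1!×2!×4!×0!) = 1/48
  k=1: −1/(1!×0!×0!×1!×5!×1!) = -1/120
Σ = 1/80  ⇒  CG² = 6400/7×(1/80)² = 1/7
CG = +√(1/7) = +0.377964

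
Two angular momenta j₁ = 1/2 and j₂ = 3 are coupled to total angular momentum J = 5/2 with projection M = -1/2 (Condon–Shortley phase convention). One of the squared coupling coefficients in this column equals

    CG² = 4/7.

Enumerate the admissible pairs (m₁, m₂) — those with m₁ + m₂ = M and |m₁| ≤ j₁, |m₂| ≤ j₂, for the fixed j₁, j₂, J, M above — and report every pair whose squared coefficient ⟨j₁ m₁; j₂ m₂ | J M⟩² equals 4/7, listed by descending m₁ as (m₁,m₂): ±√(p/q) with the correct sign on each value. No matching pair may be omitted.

(1/2,-1): +√(4/7)

Admissible pairs with m₁+m₂ = M = -1/2: (-1/2,0), (1/2,-1)
  (m₁,m₂)=(1/2,-1): CG² = 4/7, CG = +√(4/7)   ← matches the target
  (m₁,m₂)=(-1/2,0): CG² = 3/7, CG = −√(3/7)
Pairs with CG² = 4/7: (1/2,-1): +√(4/7)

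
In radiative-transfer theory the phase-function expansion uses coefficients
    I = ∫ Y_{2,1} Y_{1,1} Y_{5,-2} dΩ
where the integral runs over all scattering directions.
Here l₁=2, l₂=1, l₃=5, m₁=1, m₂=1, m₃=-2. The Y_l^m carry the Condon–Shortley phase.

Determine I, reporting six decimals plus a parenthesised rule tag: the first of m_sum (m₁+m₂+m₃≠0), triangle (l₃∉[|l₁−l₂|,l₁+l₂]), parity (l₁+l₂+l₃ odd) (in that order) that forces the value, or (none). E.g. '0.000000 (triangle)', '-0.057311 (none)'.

|2−1|≤5≤2+1 violated ⇒ I = 0

0.000000 (triangle)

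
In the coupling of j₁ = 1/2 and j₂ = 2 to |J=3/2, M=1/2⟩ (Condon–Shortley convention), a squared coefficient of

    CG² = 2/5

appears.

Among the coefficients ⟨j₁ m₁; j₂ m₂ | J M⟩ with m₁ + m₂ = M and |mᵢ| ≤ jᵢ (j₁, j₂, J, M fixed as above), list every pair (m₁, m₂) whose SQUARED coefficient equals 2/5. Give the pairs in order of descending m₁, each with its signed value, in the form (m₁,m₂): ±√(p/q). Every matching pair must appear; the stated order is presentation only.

Admissible pairs with m₁+m₂ = M = 1/2: (-1/2,1), (1/2,0)
  (m₁,m₂)=(1/2,0): CG² = 2/5, CG = +√(2/5)   ← matches the target
  (m₁,m₂)=(-1/2,1): CG² = 3/5, CG = −√(3/5)
Pairs with CG² = 2/5: (1/2,0): +√(2/5)

(1/2,0): +√(2/5)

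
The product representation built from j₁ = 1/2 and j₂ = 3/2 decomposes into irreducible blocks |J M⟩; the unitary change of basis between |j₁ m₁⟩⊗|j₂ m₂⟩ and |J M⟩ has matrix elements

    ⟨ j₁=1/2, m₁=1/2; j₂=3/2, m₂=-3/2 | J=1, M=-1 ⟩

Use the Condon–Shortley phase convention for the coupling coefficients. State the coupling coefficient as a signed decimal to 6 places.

triangle: 1!*0!*2!/4! = 2/24
(j±m)!: 1!*0!*0!*3!*0!*2! = 12
prefactor² = (2J+1)*Δ*N² = 3
  k=0: +1/(0!*1!*0!*0!*0!*2!) = 1/2
Σ = 1/2  ⇒  CG² = 3*(1/2)² = 3/4
CG = +√(3/4) = +0.866025

+√(3/4) ≈ +0.866025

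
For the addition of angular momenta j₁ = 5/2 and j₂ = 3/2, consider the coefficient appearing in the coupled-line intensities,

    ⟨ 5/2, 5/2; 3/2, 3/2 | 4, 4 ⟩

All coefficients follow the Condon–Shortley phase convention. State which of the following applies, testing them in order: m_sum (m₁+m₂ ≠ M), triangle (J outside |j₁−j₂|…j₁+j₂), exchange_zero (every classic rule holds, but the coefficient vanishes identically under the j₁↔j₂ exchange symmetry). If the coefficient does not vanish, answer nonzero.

nonzero

m-sum: m₁+m₂ = 5/2+3/2 = 4, M = 4  ✓
triangle: |j₁−j₂| = 1 ≤ J = 4 ≤ j₁+j₂ = 4  ✓
exchange: j₁≠j₂ or m₁≠m₂ — the exchange symmetry imposes no constraint here
value check: CG = +1 = +1.000000 ≠ 0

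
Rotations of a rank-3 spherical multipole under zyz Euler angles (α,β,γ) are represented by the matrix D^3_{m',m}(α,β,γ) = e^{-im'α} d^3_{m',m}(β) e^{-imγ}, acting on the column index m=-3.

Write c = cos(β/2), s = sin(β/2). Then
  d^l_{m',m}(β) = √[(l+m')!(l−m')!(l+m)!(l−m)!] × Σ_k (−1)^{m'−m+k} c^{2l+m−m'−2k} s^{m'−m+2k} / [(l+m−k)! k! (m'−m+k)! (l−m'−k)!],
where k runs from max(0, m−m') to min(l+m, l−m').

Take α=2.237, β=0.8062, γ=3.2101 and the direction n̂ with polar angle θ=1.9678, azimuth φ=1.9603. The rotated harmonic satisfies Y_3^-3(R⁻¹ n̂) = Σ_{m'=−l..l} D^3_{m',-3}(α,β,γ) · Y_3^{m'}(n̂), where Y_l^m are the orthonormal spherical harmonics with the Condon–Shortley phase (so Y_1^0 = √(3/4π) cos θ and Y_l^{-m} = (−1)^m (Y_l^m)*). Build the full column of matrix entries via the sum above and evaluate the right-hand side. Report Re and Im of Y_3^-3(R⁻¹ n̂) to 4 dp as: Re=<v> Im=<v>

Re=-0.1716 Im=-0.2859

Need the full column D^3_{m',-3} for m'=−3..3 at α=2.2370, β=0.8062, γ=3.2101.
cos(β/2)=0.919849, sin(β/2)=0.392272
d^3_{-3,-3}: single k=0 term ⇒ +0.605760;  D = -0.488277-0.358511i
d^3_{-2,-3}: single k=0 term ⇒ -0.632771;  D = -0.020793-0.632429i
d^3_{-1,-3}: single k=0 term ⇒ +0.426665;  D = +0.326586-0.274561i
d^3_{0,-3}: single k=0 term ⇒ -0.210100;  D = +0.205678+0.042877i
d^3_{1,-3}: single k=0 term ⇒ +0.077594;  D = +0.034495+0.069505i
d^3_{2,-3}: single k=0 term ⇒ -0.020928;  D = -0.008988+0.018900i
d^3_{3,-3}: single k=0 term ⇒ +0.003644;  D = -0.003554+0.000803i
Y_3^{m'}(θ=1.9678,φ=1.9603) and Σ D·Y over m':
  (-0.4883-0.3585i)·(+0.3011+0.1281i)  (-0.0208-0.6324i)·(+0.2392-0.2361i)  (+0.3266-0.2746i)·(+0.0286+0.0696i)  (+0.2057+0.0429i)·(+0.3250+0.0000i)  (+0.0345+0.0695i)·(-0.0286+0.0696i)  (-0.0090+0.0189i)·(+0.2392+0.2361i)  (-0.0036+0.0008i)·(-0.3011+0.1281i)
Y_3^-3(R⁻¹ n̂) = -0.171575-0.285917i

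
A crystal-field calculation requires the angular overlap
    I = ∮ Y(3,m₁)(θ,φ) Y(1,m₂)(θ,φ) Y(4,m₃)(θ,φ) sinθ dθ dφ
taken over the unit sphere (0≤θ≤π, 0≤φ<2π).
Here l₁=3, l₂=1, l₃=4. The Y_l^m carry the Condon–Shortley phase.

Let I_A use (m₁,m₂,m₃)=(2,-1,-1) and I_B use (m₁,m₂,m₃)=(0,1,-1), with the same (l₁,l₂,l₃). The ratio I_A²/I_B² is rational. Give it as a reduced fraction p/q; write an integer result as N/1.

l's match ⇒ only the (l;m) 3-j factors differ between A and B.
A: triangle coeff Δ(3,1,4) = 1/252; Σ_t [0,0]: t=0:+1/240 = 1/240; (3j)²=1/84 [(3 1 4; 2 -1 -1)], sign=-1
B: triangle coeff Δ(3,1,4) = 1/252; Σ_t [0,0]: t=0:+1/72 = 1/72; (3j)²=5/126 [(3 1 4; 0 1 -1)], sign=-1
I_A²/I_B² = (1/84)/(5/126) = 3/10

3/10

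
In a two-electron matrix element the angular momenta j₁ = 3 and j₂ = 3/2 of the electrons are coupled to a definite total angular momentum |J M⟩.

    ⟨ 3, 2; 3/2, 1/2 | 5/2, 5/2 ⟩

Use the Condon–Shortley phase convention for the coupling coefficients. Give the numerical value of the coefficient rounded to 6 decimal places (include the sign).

√[6·2!4!1!/8! · 5!1!2!1!5!0!] = √(1440/7)
  +(−1)^1/∏(1,1,0,1,4,0)! = -1/24  (running -1/24)
⟨..|..⟩ = √(1440/7)·(-1/24) = -0.597614

−√(5/14) ≈ -0.597614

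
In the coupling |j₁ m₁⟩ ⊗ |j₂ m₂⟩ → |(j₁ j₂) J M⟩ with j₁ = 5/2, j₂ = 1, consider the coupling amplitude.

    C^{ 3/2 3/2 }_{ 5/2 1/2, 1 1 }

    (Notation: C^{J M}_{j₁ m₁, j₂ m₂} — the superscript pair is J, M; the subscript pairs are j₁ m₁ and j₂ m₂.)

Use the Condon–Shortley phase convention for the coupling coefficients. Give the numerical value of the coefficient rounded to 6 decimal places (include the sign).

√[4·2!3!0!/6! · 3!2!2!0!3!0!] = √(48/5)
  +(−1)^2/∏(2,0,0,0,3,0)! = 1/12  (running 1/12)
⟨..|..⟩ = √(48/5)·(1/12) = +0.258199

+√(1/15) = +0.258199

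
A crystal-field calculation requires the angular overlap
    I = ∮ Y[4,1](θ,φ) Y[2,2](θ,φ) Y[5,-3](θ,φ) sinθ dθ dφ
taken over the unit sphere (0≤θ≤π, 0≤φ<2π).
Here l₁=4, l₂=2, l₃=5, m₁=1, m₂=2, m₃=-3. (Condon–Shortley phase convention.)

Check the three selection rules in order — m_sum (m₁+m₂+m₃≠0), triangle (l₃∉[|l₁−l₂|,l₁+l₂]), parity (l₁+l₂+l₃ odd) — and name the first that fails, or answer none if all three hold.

parity

azimuthal sum: 1 + 2 − 3 = 0  ✓
2 ≤ 5 ≤ 6 (triangle on l)  ✓
L = 4 + 2 + 5 = 11 (odd)  ✗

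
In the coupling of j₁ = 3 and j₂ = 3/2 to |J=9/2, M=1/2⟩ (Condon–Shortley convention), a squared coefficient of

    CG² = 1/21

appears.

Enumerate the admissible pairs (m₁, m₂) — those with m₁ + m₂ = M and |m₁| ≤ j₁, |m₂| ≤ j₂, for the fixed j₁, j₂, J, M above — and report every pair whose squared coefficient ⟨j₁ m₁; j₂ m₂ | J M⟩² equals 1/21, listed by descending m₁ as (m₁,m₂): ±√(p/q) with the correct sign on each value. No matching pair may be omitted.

(2,-3/2): +√(1/21)

Admissible pairs with m₁+m₂ = M = 1/2: (-1,3/2), (0,1/2), (1,-1/2), (2,-3/2)
  (m₁,m₂)=(2,-3/2): CG² = 1/21, CG = +√(1/21)   ← matches the target
  (m₁,m₂)=(1,-1/2): CG² = 5/14, CG = +√(5/14)
  (m₁,m₂)=(0,1/2): CG² = 10/21, CG = +√(10/21)
  (m₁,m₂)=(-1,3/2): CG² = 5/42, CG = +√(5/42)
Pairs with CG² = 1/21: (2,-3/2): +√(1/21)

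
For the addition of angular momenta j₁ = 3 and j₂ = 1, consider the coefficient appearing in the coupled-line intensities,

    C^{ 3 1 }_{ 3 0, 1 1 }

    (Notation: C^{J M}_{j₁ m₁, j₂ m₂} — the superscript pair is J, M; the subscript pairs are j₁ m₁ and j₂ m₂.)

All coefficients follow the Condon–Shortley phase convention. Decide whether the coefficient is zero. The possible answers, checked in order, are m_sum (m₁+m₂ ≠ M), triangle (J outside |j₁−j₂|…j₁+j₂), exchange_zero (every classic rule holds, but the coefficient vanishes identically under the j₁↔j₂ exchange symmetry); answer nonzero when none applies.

nonzero

m-sum: m₁+m₂ = 0+1 = 1, M = 1  ✓
triangle: |j₁−j₂| = 2 ≤ J = 3 ≤ j₁+j₂ = 4  ✓
exchange: j₁≠j₂ or m₁≠m₂ — the exchange symmetry imposes no constraint here
value check: CG = −√(1/2) = -0.707107 ≠ 0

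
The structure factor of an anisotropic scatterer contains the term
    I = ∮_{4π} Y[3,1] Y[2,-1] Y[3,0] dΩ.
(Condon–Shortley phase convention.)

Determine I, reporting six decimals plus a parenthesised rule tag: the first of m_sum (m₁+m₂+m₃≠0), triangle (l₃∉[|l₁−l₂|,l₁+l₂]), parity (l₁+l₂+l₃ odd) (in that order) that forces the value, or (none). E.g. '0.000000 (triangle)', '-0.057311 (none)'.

-0.059471 (none)

Rules hold: Σm=0, L=8 even, 1≤3≤5.
N = 7·5·7 = 245
Δ = 2!·4!·2!/9! = 1/3780
Racah Σ t=0..2: t=0:+1/24 t=1:−1/4 t=2:+1/24 = -1/6
⇒ 3j(3 2 3; 0 0 0)² = 4/105, sgn +1
Racah Σ t=0..1: t=0:+1/8 t=1:−1/12 = 1/24
⇒ 3j(3 2 3; 1 -1 0)² = 1/210, sgn -1
4πI² = N·(3j₀)²·(3jₘ)² = 2/45
I = -1·√(0.0444444/4π) = -0.05947080
No selection rule forces the value: the integral is nonzero (none).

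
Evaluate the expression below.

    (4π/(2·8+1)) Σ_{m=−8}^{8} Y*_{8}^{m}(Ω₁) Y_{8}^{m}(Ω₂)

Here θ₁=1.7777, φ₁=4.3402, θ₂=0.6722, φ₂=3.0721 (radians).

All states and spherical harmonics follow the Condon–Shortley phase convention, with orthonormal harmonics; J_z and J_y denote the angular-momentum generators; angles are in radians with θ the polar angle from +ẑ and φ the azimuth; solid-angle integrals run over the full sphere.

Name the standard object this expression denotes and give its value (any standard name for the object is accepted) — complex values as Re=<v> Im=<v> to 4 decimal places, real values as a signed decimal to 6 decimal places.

This sum is the spherical-harmonic addition theorem: it equals the Legendre polynomial P_l(cos γ) of the angle γ between the two directions.
Expand P_8 via completeness: Σ_{m} conj(Y_{8,m}) at Ω₁ times Y_{8,m} at Ω₂ —
  term(m=-8) = -0.003800-0.003333i   from Y*(Ω₁)=-0.427949-0.070855i, Y(Ω₂)=+0.009898+0.006150i
  term(m=-7) = +0.018208-0.011115i   from Y*(Ω₁)=-0.186087+0.313083i, Y(Ω₂)=-0.051777-0.027381i
  term(m=-6) = -0.005296-0.021146i   from Y*(Ω₁)=-0.074640-0.095710i, Y(Ω₂)=+0.164217+0.072736i
  term(m=-5) = +0.130554+0.007491i   from Y*(Ω₁)=-0.340151+0.101561i, Y(Ω₂)=-0.346361-0.125437i
  term(m=-4) = +0.000973-0.002584i   from Y*(Ω₁)=+0.000471-0.005728i, Y(Ω₂)=+0.462035+0.131846i
  term(m=-3) = +0.073378+0.057268i   from Y*(Ω₁)=-0.298086-0.145550i, Y(Ω₂)=-0.274522-0.058076i
  term(m=-2) = +0.007470-0.005170i   from Y*(Ω₁)=-0.033794+0.031129i, Y(Ω₂)=-0.195814-0.027392i
  term(m=-1) = -0.037028-0.118570i   from Y*(Ω₁)=-0.115459-0.295757i, Y(Ω₂)=+0.390296+0.027166i
  term(m=+0) = -0.004825-0.000000i   from Y*(Ω₁)=-0.061012-0.000000i, Y(Ω₂)=+0.079082+0.000000i
  term(m=+1) = -0.037028+0.118570i   from Y*(Ω₁)=+0.115459-0.295757i, Y(Ω₂)=-0.390296+0.027166i
  term(m=+2) = +0.007470+0.005170i   from Y*(Ω₁)=-0.033794-0.031129i, Y(Ω₂)=-0.195814+0.027392i
  term(m=+3) = +0.073378-0.057268i   from Y*(Ω₁)=+0.298086-0.145550i, Y(Ω₂)=+0.274522-0.058076i
  term(m=+4) = +0.000973+0.002584i   from Y*(Ω₁)=+0.000471+0.005728i, Y(Ω₂)=+0.462035-0.131846i
  term(m=+5) = +0.130554-0.007491i   from Y*(Ω₁)=+0.340151+0.101561i, Y(Ω₂)=+0.346361-0.125437i
  term(m=+6) = -0.005296+0.021146i   from Y*(Ω₁)=-0.074640+0.095710i, Y(Ω₂)=+0.164217-0.072736i
  term(m=+7) = +0.018208+0.011115i   from Y*(Ω₁)=+0.186087+0.313083i, Y(Ω₂)=+0.051777-0.027381i
  term(m=+8) = -0.003800+0.003333i   from Y*(Ω₁)=-0.427949+0.070855i, Y(Ω₂)=+0.009898-0.006150i
Σ over m = +0.364093+0.000000i; ×(4π/17) → +0.269137+0.000000i. Real part: 0.269137

Legendre polynomial (addition theorem), +0.269137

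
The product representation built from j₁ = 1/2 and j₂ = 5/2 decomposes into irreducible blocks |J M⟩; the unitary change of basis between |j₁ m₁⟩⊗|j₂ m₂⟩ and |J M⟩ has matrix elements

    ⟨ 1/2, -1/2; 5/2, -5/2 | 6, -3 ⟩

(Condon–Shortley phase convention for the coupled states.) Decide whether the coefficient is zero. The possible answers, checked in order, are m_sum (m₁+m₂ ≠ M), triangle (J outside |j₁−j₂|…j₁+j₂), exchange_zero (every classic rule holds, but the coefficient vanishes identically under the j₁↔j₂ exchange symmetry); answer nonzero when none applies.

triangle

m-sum: m₁+m₂ = -1/2+(-5/2) = -3, M = -3  ✓
triangle: need |j₁−j₂| ≤ J ≤ j₁+j₂, i.e. J ∈ [2, 3]; J = 6 is outside ✗ ⇒ coefficient is 0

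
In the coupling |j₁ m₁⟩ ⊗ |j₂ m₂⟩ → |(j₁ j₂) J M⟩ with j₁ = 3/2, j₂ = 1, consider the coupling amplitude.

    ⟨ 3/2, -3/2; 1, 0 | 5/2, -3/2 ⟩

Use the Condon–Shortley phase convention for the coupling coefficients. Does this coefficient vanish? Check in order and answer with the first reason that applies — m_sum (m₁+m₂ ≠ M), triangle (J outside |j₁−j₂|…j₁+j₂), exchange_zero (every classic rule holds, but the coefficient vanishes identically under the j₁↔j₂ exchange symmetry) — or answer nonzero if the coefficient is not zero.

nonzero

m-sum: m₁+m₂ = -3/2+0 = -3/2, M = -3/2  ✓
triangle: |j₁−j₂| = 1/2 ≤ J = 5/2 ≤ j₁+j₂ = 5/2  ✓
exchange: j₁≠j₂ or m₁≠m₂ — the exchange symmetry imposes no constraint here
value check: CG = +√(2/5) = +0.632456 ≠ 0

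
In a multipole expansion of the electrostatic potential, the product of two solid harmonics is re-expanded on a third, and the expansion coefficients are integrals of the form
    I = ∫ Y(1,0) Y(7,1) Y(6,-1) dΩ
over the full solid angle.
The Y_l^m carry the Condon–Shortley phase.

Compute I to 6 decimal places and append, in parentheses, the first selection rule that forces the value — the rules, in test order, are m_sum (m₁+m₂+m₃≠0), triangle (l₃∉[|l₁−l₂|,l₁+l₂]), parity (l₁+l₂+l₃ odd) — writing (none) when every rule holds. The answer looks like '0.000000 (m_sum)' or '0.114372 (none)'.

Rules hold: Σm=0, L=14 even, 6≤6≤8.
N = 3·15·13 = 585
Δ = 2!·0!·12!/15! = 1/1365
Racah Σ t=1..1: t=1:−1/518400 = -1/518400
⇒ 3j(1 7 6; 0 0 0)² = 7/195, sgn -1
Racah Σ t=1..1: t=1:−1/604800 = -1/604800
⇒ 3j(1 7 6; 0 1 -1)² = 16/455, sgn +1
4πI² = N·(3j₀)²·(3jₘ)² = 48/65
I = -1·√(0.738462/4π) = -0.24241473
No selection rule forces the value: the integral is nonzero (none).

-0.242415 (none)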